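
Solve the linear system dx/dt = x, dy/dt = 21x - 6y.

Coefficient matrix A = [[1, 0], [21, -6]].
Characteristic polynomial det(A - λI) = λ^2 + 5λ - 6 = 0.
Eigenvalues λ = 1, -6.
For λ=1: (A-λI) row 2 is [21, -7], so an eigenvector is (1, 3).
For λ=-6: (A-λI) row 1 is [7, 0], so an eigenvector is (0, -1).
General solution: K_1e^(t)(1,3) + K_2e^(-6t)(0,-1).

x(t) = K_1e^(t), y(t) = 3K_1e^(t) - K_2e^(-6t)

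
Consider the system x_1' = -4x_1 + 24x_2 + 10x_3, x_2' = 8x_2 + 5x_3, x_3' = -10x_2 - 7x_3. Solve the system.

x_1(t) = 2K_1e^(-2t) + K_2e^(-4t) + 2K_3e^(3t), x_2(t) = K_1e^(-2t) + K_3e^(3t), x_3(t) = -2K_1e^(-2t) - K_3e^(3t)

Coefficient matrix A = [[-4, 24, 10], [0, 8, 5], [0, -10, -7]].
det(A - λI) = 0 gives eigenvalues λ = -2, -4, 3.
For λ=-2: eigenvector (2,1,-2).
For λ=-4: eigenvector (1,0,0).
For λ=3: eigenvector (2,1,-1).
General solution: K_1e^(-2t)(2,1,-2) + K_2e^(-4t)(1,0,0) + K_3e^(3t)(2,1,-1).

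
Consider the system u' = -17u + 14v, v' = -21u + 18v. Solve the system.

u(t) = C_1e^(-3t) + 2C_2e^(4t), v(t) = C_1e^(-3t) + 3C_2e^(4t)

Coefficient matrix A = [[-17, 14], [-21, 18]].
Characteristic polynomial det(A - λI) = λ^2 - λ - 12 = 0.
Eigenvalues λ = -3, 4.
For λ=-3: (A-λI) row 1 is [-14, 14], so an eigenvector is (1, 1).
For λ=4: (A-λI) row 1 is [-21, 14], so an eigenvector is (2, 3).
General solution: C_1e^(-3t)(1,1) + C_2e^(4t)(2,3).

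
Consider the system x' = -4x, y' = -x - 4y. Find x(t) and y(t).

Coefficient matrix A = [[-4, 0], [-1, -4]].
Characteristic polynomial det(A - λI) = λ^2 + 8λ + 16 = 0.
Single eigenvalue λ = -4 with algebraic multiplicity 2.
Eigenvector v = (0,1); generalized eigenvector w with (A-λI)w=v is (-1,3).
General solution: e^(-4t)[c_1·v + c_2·(t·v + w)].

x(t) = -c_2e^(-4t), y(t) = c_1e^(-4t) + c_2te^(-4t) + 3c_2e^(-4t)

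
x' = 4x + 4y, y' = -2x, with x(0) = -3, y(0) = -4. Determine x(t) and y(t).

Coefficient matrix A = [[4, 4], [-2, 0]].
Characteristic polynomial det(A - λI) = λ^2 - 4λ + 8 = 0.
Eigenvalues λ = 2 ± 2i (complex conjugate pair).
For λ=2+2i: an eigenvector is (-1,0) - i(-1,1) = (-1 + i, 0 - i).
A real fundamental pair from Re and Im of e^((2+2i)t)v: X_1 = e^(2t)(cos(2t)·(-1,0) + sin(2t)·(-1,1)), X_2 = e^(2t)(sin(2t)·(-1,0) - cos(2t)·(-1,1)).
General solution: K_1X_1 + K_2X_2.
Applying x(0)=-3, y(0)=-4 gives K_1=7, K_2=4.

x(t) = -11e^(2t)sin(2t) - 3e^(2t)cos(2t), y(t) = 7e^(2t)sin(2t) - 4e^(2t)cos(2t)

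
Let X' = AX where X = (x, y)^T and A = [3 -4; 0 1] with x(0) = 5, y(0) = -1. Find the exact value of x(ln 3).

A = [[3,-4],[0,1]]; eigenvalues λ = 3, 1.
Eigenvectors: (-1,0) for λ=3, (-2,-1) for λ=1.
From the initial condition, c_1 = -7, c_2 = 1.
x(ln 3) = (-7)(3^3)(-1) + (1)(3^1)(-2) = 183.

183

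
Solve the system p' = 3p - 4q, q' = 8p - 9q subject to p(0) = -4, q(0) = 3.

Coefficient matrix A = [[3, -4], [8, -9]].
Characteristic polynomial det(A - λI) = λ^2 + 6λ + 5 = 0.
Eigenvalues λ = -5, -1.
For λ=-5: (A-λI) row 1 is [8, -4], so an eigenvector is (1, 2).
For λ=-1: (A-λI) row 1 is [4, -4], so an eigenvector is (1, 1).
General solution: K_1e^(-5t)(1,2) + K_2e^(-t)(1,1).
Applying p(0)=-4, q(0)=3 gives K_1=7, K_2=-11.

p(t) = -11e^(-t) + 7e^(-5t), q(t) = -11e^(-t) + 14e^(-5t)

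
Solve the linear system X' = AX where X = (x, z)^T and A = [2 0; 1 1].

x(t) = c_2e^(2t), z(t) = -c_1e^(t) + c_2e^(2t)

Coefficient matrix A = [[2, 0], [1, 1]].
Characteristic polynomial det(A - λI) = λ^2 - 3λ + 2 = 0.
Eigenvalues λ = 1, 2.
For λ=1: (A-λI) row 1 is [1, 0], so an eigenvector is (0, -1).
For λ=2: (A-λI) row 2 is [1, -1], so an eigenvector is (1, 1).
General solution: c_1e^(t)(0,-1) + c_2e^(2t)(1,1).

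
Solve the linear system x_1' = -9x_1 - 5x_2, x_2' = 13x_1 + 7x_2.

x_1(t) = 2c_1e^(-t)sin(t) + c_1e^(-t)cos(t) + c_2e^(-t)sin(t) - 2c_2e^(-t)cos(t), x_2(t) = -3c_1e^(-t)sin(t) - 2c_1e^(-t)cos(t) - 2c_2e^(-t)sin(t) + 3c_2e^(-t)cos(t)

Coefficient matrix A = [[-9, -5], [13, 7]].
Characteristic polynomial det(A - λI) = λ^2 + 2λ + 2 = 0.
Eigenvalues λ = -1 ± i (complex conjugate pair).
For λ=-1+i: an eigenvector is (1,-2) - i(2,-3) = (1 - 2i, -2 + 3i).
A real fundamental pair from Re and Im of e^((-1+i)t)v: X_1 = e^(-t)(cos(t)·(1,-2) + sin(t)·(2,-3)), X_2 = e^(-t)(sin(t)·(1,-2) - cos(t)·(2,-3)).
General solution: c_1X_1 + c_2X_2.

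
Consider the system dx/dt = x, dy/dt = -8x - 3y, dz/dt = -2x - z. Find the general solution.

Coefficient matrix A = [[1, 0, 0], [-8, -3, 0], [-2, 0, -1]].
det(A - λI) = 0 gives eigenvalues λ = 1, -3, -1.
For λ=1: eigenvector (1,-2,-1).
For λ=-3: eigenvector (0,1,0).
For λ=-1: eigenvector (0,0,1).
General solution: c_1e^(t)(1,-2,-1) + c_2e^(-3t)(0,1,0) + c_3e^(-t)(0,0,1).

x(t) = c_1e^(t), y(t) = -2c_1e^(t) + c_2e^(-3t), z(t) = -c_1e^(t) + c_3e^(-t)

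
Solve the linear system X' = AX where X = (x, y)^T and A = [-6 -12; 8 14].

x(t) = c_1e^(6t) - 3c_2e^(2t), y(t) = -c_1e^(6t) + 2c_2e^(2t)

Coefficient matrix A = [[-6, -12], [8, 14]].
Characteristic polynomial det(A - λI) = λ^2 - 8λ + 12 = 0.
Eigenvalues λ = 6, 2.
For λ=6: (A-λI) row 1 is [-12, -12], so an eigenvector is (1, -1).
For λ=2: (A-λI) row 1 is [-8, -12], so an eigenvector is (-3, 2).
General solution: c_1e^(6t)(1,-1) + c_2e^(2t)(-3,2).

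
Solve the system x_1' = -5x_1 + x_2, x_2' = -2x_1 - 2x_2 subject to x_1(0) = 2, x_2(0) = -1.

x_1(t) = -3e^(-3t) + 5e^(-4t), x_2(t) = -6e^(-3t) + 5e^(-4t)

Coefficient matrix A = [[-5, 1], [-2, -2]].
Characteristic polynomial det(A - λI) = λ^2 + 7λ + 12 = 0.
Eigenvalues λ = -3, -4.
For λ=-3: (A-λI) row 1 is [-2, 1], so an eigenvector is (-1, -2).
For λ=-4: (A-λI) row 1 is [-1, 1], so an eigenvector is (1, 1).
General solution: C_1e^(-3t)(-1,-2) + C_2e^(-4t)(1,1).
Applying x_1(0)=2, x_2(0)=-1 gives C_1=3, C_2=5.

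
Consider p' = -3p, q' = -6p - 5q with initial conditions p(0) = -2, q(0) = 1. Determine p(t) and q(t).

Coefficient matrix A = [[-3, 0], [-6, -5]].
Characteristic polynomial det(A - λI) = λ^2 + 8λ + 15 = 0.
Eigenvalues λ = -5, -3.
For λ=-5: (A-λI) row 1 is [2, 0], so an eigenvector is (0, -1).
For λ=-3: (A-λI) row 2 is [-6, -2], so an eigenvector is (-1, 3).
General solution: c_1e^(-5t)(0,-1) + c_2e^(-3t)(-1,3).
Applying p(0)=-2, q(0)=1 gives c_1=5, c_2=2.

p(t) = -2e^(-3t), q(t) = 6e^(-3t) - 5e^(-5t)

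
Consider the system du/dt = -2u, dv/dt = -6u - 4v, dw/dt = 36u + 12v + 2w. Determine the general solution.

Coefficient matrix A = [[-2, 0, 0], [-6, -4, 0], [36, 12, 2]].
det(A - λI) = 0 gives eigenvalues λ = 2, -4, -2.
For λ=2: eigenvector (0,0,1).
For λ=-4: eigenvector (0,1,-2).
For λ=-2: eigenvector (1,-3,0).
General solution: K_1e^(2t)(0,0,1) + K_2e^(-4t)(0,1,-2) + K_3e^(-2t)(1,-3,0).

u(t) = K_3e^(-2t), v(t) = K_2e^(-4t) - 3K_3e^(-2t), w(t) = K_1e^(2t) - 2K_2e^(-4t)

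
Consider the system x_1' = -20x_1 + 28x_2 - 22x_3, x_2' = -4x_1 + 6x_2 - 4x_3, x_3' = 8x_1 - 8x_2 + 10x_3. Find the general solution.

Coefficient matrix A = [[-20, 28, -22], [-4, 6, -4], [8, -8, 10]].
det(A - λI) = 0 gives eigenvalues λ = 2, -2, -4.
For λ=2: eigenvector (-1,0,1).
For λ=-2: eigenvector (4,1,-2).
For λ=-4: eigenvector (9,2,-4).
General solution: K_1e^(2t)(-1,0,1) + K_2e^(-2t)(4,1,-2) + K_3e^(-4t)(9,2,-4).

x_1(t) = -K_1e^(2t) + 4K_2e^(-2t) + 9K_3e^(-4t), x_2(t) = K_2e^(-2t) + 2K_3e^(-4t), x_3(t) = K_1e^(2t) - 2K_2e^(-2t) - 4K_3e^(-4t)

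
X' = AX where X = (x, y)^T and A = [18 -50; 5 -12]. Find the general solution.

Coefficient matrix A = [[18, -50], [5, -12]].
Characteristic polynomial det(A - λI) = λ^2 - 6λ + 34 = 0.
Eigenvalues λ = 3 ± 5i (complex conjugate pair).
For λ=3+5i: an eigenvector is (3,1) - i(-1,0) = (3 + i, 1).
A real fundamental pair from Re and Im of e^((3+5i)t)v: X_1 = e^(3t)(cos(5t)·(3,1) + sin(5t)·(-1,0)), X_2 = e^(3t)(sin(5t)·(3,1) - cos(5t)·(-1,0)).
General solution: c_1X_1 + c_2X_2.

x(t) = -c_1e^(3t)sin(5t) + 3c_1e^(3t)cos(5t) + 3c_2e^(3t)sin(5t) + c_2e^(3t)cos(5t), y(t) = c_1e^(3t)cos(5t) + c_2e^(3t)sin(5t)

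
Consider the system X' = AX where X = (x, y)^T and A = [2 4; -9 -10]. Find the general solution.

x(t) = -2K_1e^(-4t) - 2K_2te^(-4t) - K_2e^(-4t), y(t) = 3K_1e^(-4t) + 3K_2te^(-4t) + K_2e^(-4t)

Coefficient matrix A = [[2, 4], [-9, -10]].
Characteristic polynomial det(A - λI) = λ^2 + 8λ + 16 = 0.
Single eigenvalue λ = -4 with algebraic multiplicity 2.
Eigenvector v = (-2,3); generalized eigenvector w with (A-λI)w=v is (-1,1).
General solution: e^(-4t)[K_1·v + K_2·(t·v + w)].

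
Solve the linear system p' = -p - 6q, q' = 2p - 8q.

p(t) = 2C_1e^(-4t) - 3C_2e^(-5t), q(t) = C_1e^(-4t) - 2C_2e^(-5t)

Coefficient matrix A = [[-1, -6], [2, -8]].
Characteristic polynomial det(A - λI) = λ^2 + 9λ + 20 = 0.
Eigenvalues λ = -4, -5.
For λ=-4: (A-λI) row 1 is [3, -6], so an eigenvector is (2, 1).
For λ=-5: (A-λI) row 1 is [4, -6], so an eigenvector is (-3, -2).
General solution: C_1e^(-4t)(2,1) + C_2e^(-5t)(-3,-2).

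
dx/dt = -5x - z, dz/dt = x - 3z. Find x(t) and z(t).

Coefficient matrix A = [[-5, -1], [1, -3]].
Characteristic polynomial det(A - λI) = λ^2 + 8λ + 16 = 0.
Single eigenvalue λ = -4 with algebraic multiplicity 2.
Eigenvector v = (-1,1); generalized eigenvector w with (A-λI)w=v is (1,0).
General solution: e^(-4t)[K_1·v + K_2·(t·v + w)].

x(t) = -K_1e^(-4t) - K_2te^(-4t) + K_2e^(-4t), z(t) = K_1e^(-4t) + K_2te^(-4t)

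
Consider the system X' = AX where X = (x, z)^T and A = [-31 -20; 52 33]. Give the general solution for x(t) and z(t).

Coefficient matrix A = [[-31, -20], [52, 33]].
Characteristic polynomial det(A - λI) = λ^2 - 2λ + 17 = 0.
Eigenvalues λ = 1 ± 4i (complex conjugate pair).
For λ=1+4i: an eigenvector is (-2,3) - i(1,-2) = (-2 - i, 3 + 2i).
A real fundamental pair from Re and Im of e^((1+4i)t)v: X_1 = e^(t)(cos(4t)·(-2,3) + sin(4t)·(1,-2)), X_2 = e^(t)(sin(4t)·(-2,3) - cos(4t)·(1,-2)).
General solution: c_1X_1 + c_2X_2.

x(t) = c_1e^(t)sin(4t) - 2c_1e^(t)cos(4t) - 2c_2e^(t)sin(4t) - c_2e^(t)cos(4t), z(t) = -2c_1e^(t)sin(4t) + 3c_1e^(t)cos(4t) + 3c_2e^(t)sin(4t) + 2c_2e^(t)cos(4t)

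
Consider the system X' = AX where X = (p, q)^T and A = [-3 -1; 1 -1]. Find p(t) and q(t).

Coefficient matrix A = [[-3, -1], [1, -1]].
Characteristic polynomial det(A - λI) = λ^2 + 4λ + 4 = 0.
Single eigenvalue λ = -2 with algebraic multiplicity 2.
Eigenvector v = (-1,1); generalized eigenvector w with (A-λI)w=v is (0,1).
General solution: e^(-2t)[c_1·v + c_2·(t·v + w)].

p(t) = -c_1e^(-2t) - c_2te^(-2t), q(t) = c_1e^(-2t) + c_2te^(-2t) + c_2e^(-2t)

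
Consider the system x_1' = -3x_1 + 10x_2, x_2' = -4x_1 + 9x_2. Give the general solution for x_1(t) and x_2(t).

x_1(t) = 2K_1e^(3t)sin(2t) + K_1e^(3t)cos(2t) + K_2e^(3t)sin(2t) - 2K_2e^(3t)cos(2t), x_2(t) = K_1e^(3t)sin(2t) + K_1e^(3t)cos(2t) + K_2e^(3t)sin(2t) - K_2e^(3t)cos(2t)

Coefficient matrix A = [[-3, 10], [-4, 9]].
Characteristic polynomial det(A - λI) = λ^2 - 6λ + 13 = 0.
Eigenvalues λ = 3 ± 2i (complex conjugate pair).
For λ=3+2i: an eigenvector is (1,1) - i(2,1) = (1 - 2i, 1 - i).
A real fundamental pair from Re and Im of e^((3+2i)t)v: X_1 = e^(3t)(cos(2t)·(1,1) + sin(2t)·(2,1)), X_2 = e^(3t)(sin(2t)·(1,1) - cos(2t)·(2,1)).
General solution: K_1X_1 + K_2X_2.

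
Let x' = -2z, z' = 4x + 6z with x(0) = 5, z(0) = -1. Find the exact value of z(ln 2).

A = [[0,-2],[4,6]]; eigenvalues λ = 2, 4.
Eigenvectors: (-1,1) for λ=2, (1,-2) for λ=4.
From the initial condition, c_1 = -9, c_2 = -4.
z(ln 2) = (-9)(2^2)(1) + (-4)(2^4)(-2) = 92.

92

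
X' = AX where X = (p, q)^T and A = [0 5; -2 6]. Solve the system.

p(t) = c_1e^(3t)sin(t) - 2c_1e^(3t)cos(t) - 2c_2e^(3t)sin(t) - c_2e^(3t)cos(t), q(t) = c_1e^(3t)sin(t) - c_1e^(3t)cos(t) - c_2e^(3t)sin(t) - c_2e^(3t)cos(t)

Coefficient matrix A = [[0, 5], [-2, 6]].
Characteristic polynomial det(A - λI) = λ^2 - 6λ + 10 = 0.
Eigenvalues λ = 3 ± i (complex conjugate pair).
For λ=3+i: an eigenvector is (-2,-1) - i(1,1) = (-2 - i, -1 - i).
A real fundamental pair from Re and Im of e^((3+i)t)v: X_1 = e^(3t)(cos(t)·(-2,-1) + sin(t)·(1,1)), X_2 = e^(3t)(sin(t)·(-2,-1) - cos(t)·(1,1)).
General solution: c_1X_1 + c_2X_2.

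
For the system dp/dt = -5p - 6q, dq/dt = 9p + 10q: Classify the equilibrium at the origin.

unstable node

A = [[-5,-6],[9,10]]; det(A-λI) = λ^2 - 5λ + 4.
λ = 4, 1: both positive.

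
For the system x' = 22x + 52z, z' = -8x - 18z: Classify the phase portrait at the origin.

A = [[22,52],[-8,-18]]; det(A-λI) = λ^2 - 4λ + 20.
λ = 2 ± 4i: positive real part.

unstable spiral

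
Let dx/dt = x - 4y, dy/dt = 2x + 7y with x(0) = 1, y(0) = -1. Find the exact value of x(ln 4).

A = [[1,-4],[2,7]]; eigenvalues λ = 5, 3.
Eigenvectors: (1,-1) for λ=5, (-2,1) for λ=3.
From the initial condition, c_1 = 1, c_2 = 0.
x(ln 4) = (1)(4^5)(1) + (0)(4^3)(-2) = 1024.

1024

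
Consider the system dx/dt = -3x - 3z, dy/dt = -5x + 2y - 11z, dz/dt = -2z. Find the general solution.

Coefficient matrix A = [[-3, 0, -3], [-5, 2, -11], [0, 0, -2]].
det(A - λI) = 0 gives eigenvalues λ = -3, 2, -2.
For λ=-3: eigenvector (1,1,0).
For λ=2: eigenvector (0,1,0).
For λ=-2: eigenvector (-3,-1,1).
General solution: C_1e^(-3t)(1,1,0) + C_2e^(2t)(0,1,0) + C_3e^(-2t)(-3,-1,1).

x(t) = C_1e^(-3t) - 3C_3e^(-2t), y(t) = C_1e^(-3t) + C_2e^(2t) - C_3e^(-2t), z(t) = C_3e^(-2t)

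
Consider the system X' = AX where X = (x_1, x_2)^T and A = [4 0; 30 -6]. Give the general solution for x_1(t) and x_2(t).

Coefficient matrix A = [[4, 0], [30, -6]].
Characteristic polynomial det(A - λI) = λ^2 + 2λ - 24 = 0.
Eigenvalues λ = 4, -6.
For λ=4: (A-λI) row 2 is [30, -10], so an eigenvector is (1, 3).
For λ=-6: (A-λI) row 1 is [10, 0], so an eigenvector is (0, -1).
General solution: c_1e^(4t)(1,3) + c_2e^(-6t)(0,-1).

x_1(t) = c_1e^(4t), x_2(t) = 3c_1e^(4t) - c_2e^(-6t)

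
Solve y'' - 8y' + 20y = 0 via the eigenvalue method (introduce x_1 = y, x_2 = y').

Let x_1 = y, x_2 = y'. Then x_1' = x_2 and x_2' = -20x_1 + 8x_2.
A = [[0,1],[-20,8]]; det(A-λI) = λ^2 - 8λ + 20.
Eigenvalues λ = 4 ± 2i.

y(t) = C_1e^(4t)cos(2t) + C_2e^(4t)sin(2t)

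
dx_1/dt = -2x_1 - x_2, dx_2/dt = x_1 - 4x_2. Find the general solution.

x_1(t) = C_1e^(-3t) + C_2te^(-3t) - C_2e^(-3t), x_2(t) = C_1e^(-3t) + C_2te^(-3t) - 2C_2e^(-3t)

Coefficient matrix A = [[-2, -1], [1, -4]].
Characteristic polynomial det(A - λI) = λ^2 + 6λ + 9 = 0.
Single eigenvalue λ = -3 with algebraic multiplicity 2.
Eigenvector v = (1,1); generalized eigenvector w with (A-λI)w=v is (-1,-2).
General solution: e^(-3t)[C_1·v + C_2·(t·v + w)].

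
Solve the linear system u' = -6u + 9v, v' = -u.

Coefficient matrix A = [[-6, 9], [-1, 0]].
Characteristic polynomial det(A - λI) = λ^2 + 6λ + 9 = 0.
Single eigenvalue λ = -3 with algebraic multiplicity 2.
Eigenvector v = (3,1); generalized eigenvector w with (A-λI)w=v is (2,1).
General solution: e^(-3t)[c_1·v + c_2·(t·v + w)].

u(t) = 3c_1e^(-3t) + 3c_2te^(-3t) + 2c_2e^(-3t), v(t) = c_1e^(-3t) + c_2te^(-3t) + c_2e^(-3t)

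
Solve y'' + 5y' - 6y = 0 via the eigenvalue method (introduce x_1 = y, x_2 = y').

y(t) = K_1e^(t) + K_2e^(-6t)

Let x_1 = y, x_2 = y'. Then x_1' = x_2 and x_2' = 6x_1 - 5x_2.
A = [[0,1],[6,-5]]; det(A-λI) = λ^2 + 5λ - 6.
Eigenvalues λ = 1, -6 with eigenvectors (1,1), (1,-6).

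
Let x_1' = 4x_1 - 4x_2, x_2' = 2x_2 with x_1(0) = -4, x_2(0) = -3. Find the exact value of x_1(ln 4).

416

A = [[4,-4],[0,2]]; eigenvalues λ = 4, 2.
Eigenvectors: (1,0) for λ=4, (-2,-1) for λ=2.
From the initial condition, c_1 = 2, c_2 = 3.
x_1(ln 4) = (2)(4^4)(1) + (3)(4^2)(-2) = 416.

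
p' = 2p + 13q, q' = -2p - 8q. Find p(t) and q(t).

Coefficient matrix A = [[2, 13], [-2, -8]].
Characteristic polynomial det(A - λI) = λ^2 + 6λ + 10 = 0.
Eigenvalues λ = -3 ± i (complex conjugate pair).
For λ=-3+i: an eigenvector is (-2,1) - i(3,-1) = (-2 - 3i, 1 + i).
A real fundamental pair from Re and Im of e^((-3+i)t)v: X_1 = e^(-3t)(cos(t)·(-2,1) + sin(t)·(3,-1)), X_2 = e^(-3t)(sin(t)·(-2,1) - cos(t)·(3,-1)).
General solution: K_1X_1 + K_2X_2.

p(t) = 3K_1e^(-3t)sin(t) - 2K_1e^(-3t)cos(t) - 2K_2e^(-3t)sin(t) - 3K_2e^(-3t)cos(t), q(t) = -K_1e^(-3t)sin(t) + K_1e^(-3t)cos(t) + K_2e^(-3t)sin(t) + K_2e^(-3t)cos(t)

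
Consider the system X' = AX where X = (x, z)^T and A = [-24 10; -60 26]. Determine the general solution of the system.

x(t) = C_1e^(-4t) + C_2e^(6t), z(t) = 2C_1e^(-4t) + 3C_2e^(6t)

Coefficient matrix A = [[-24, 10], [-60, 26]].
Characteristic polynomial det(A - λI) = λ^2 - 2λ - 24 = 0.
Eigenvalues λ = -4, 6.
For λ=-4: (A-λI) row 1 is [-20, 10], so an eigenvector is (1, 2).
For λ=6: (A-λI) row 1 is [-30, 10], so an eigenvector is (1, 3).
General solution: C_1e^(-4t)(1,2) + C_2e^(6t)(1,3).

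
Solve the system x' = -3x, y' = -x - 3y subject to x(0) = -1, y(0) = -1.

x(t) = -e^(-3t), y(t) = te^(-3t) - e^(-3t)

Coefficient matrix A = [[-3, 0], [-1, -3]].
Characteristic polynomial det(A - λI) = λ^2 + 6λ + 9 = 0.
Single eigenvalue λ = -3 with algebraic multiplicity 2.
Eigenvector v = (0,1); generalized eigenvector w with (A-λI)w=v is (-1,-3).
General solution: e^(-3t)[c_1·v + c_2·(t·v + w)].
Applying x(0)=-1, y(0)=-1 gives c_1=2, c_2=1.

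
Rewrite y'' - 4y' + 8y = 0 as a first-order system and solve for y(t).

Let x_1 = y, x_2 = y'. Then x_1' = x_2 and x_2' = -8x_1 + 4x_2.
A = [[0,1],[-8,4]]; det(A-λI) = λ^2 - 4λ + 8.
Eigenvalues λ = 2 ± 2i.

y(t) = c_1e^(2t)cos(2t) + c_2e^(2t)sin(2t)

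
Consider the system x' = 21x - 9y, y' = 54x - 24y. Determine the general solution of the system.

Coefficient matrix A = [[21, -9], [54, -24]].
Characteristic polynomial det(A - λI) = λ^2 + 3λ - 18 = 0.
Eigenvalues λ = -6, 3.
For λ=-6: (A-λI) row 1 is [27, -9], so an eigenvector is (1, 3).
For λ=3: (A-λI) row 1 is [18, -9], so an eigenvector is (1, 2).
General solution: c_1e^(-6t)(1,3) + c_2e^(3t)(1,2).

x(t) = c_1e^(-6t) + c_2e^(3t), y(t) = 3c_1e^(-6t) + 2c_2e^(3t)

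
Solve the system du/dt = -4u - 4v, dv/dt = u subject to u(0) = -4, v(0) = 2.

Coefficient matrix A = [[-4, -4], [1, 0]].
Characteristic polynomial det(A - λI) = λ^2 + 4λ + 4 = 0.
Single eigenvalue λ = -2 with algebraic multiplicity 2.
Eigenvector v = (-2,1); generalized eigenvector w with (A-λI)w=v is (-1,1).
General solution: e^(-2t)[c_1·v + c_2·(t·v + w)].
Applying u(0)=-4, v(0)=2 gives c_1=2, c_2=0.

u(t) = -4e^(-2t), v(t) = 2e^(-2t)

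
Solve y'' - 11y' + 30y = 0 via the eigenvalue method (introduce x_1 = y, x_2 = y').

Let x_1 = y, x_2 = y'. Then x_1' = x_2 and x_2' = -30x_1 + 11x_2.
A = [[0,1],[-30,11]]; det(A-λI) = λ^2 - 11λ + 30.
Eigenvalues λ = 5, 6 with eigenvectors (1,5), (1,6).

y(t) = c_1e^(5t) + c_2e^(6t)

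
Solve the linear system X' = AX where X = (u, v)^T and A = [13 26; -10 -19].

u(t) = 3c_1e^(-3t)sin(2t) + 2c_1e^(-3t)cos(2t) + 2c_2e^(-3t)sin(2t) - 3c_2e^(-3t)cos(2t), v(t) = -2c_1e^(-3t)sin(2t) - c_1e^(-3t)cos(2t) - c_2e^(-3t)sin(2t) + 2c_2e^(-3t)cos(2t)

Coefficient matrix A = [[13, 26], [-10, -19]].
Characteristic polynomial det(A - λI) = λ^2 + 6λ + 13 = 0.
Eigenvalues λ = -3 ± 2i (complex conjugate pair).
For λ=-3+2i: an eigenvector is (2,-1) - i(3,-2) = (2 - 3i, -1 + 2i).
A real fundamental pair from Re and Im of e^((-3+2i)t)v: X_1 = e^(-3t)(cos(2t)·(2,-1) + sin(2t)·(3,-2)), X_2 = e^(-3t)(sin(2t)·(2,-1) - cos(2t)·(3,-2)).
General solution: c_1X_1 + c_2X_2.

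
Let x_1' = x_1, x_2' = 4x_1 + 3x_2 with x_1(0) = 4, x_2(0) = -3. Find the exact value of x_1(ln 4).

16

A = [[1,0],[4,3]]; eigenvalues λ = 3, 1.
Eigenvectors: (0,-1) for λ=3, (-1,2) for λ=1.
From the initial condition, c_1 = -5, c_2 = -4.
x_1(ln 4) = (-5)(4^3)(0) + (-4)(4^1)(-1) = 16.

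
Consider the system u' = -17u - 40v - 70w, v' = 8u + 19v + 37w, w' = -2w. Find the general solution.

Coefficient matrix A = [[-17, -40, -70], [8, 19, 37], [0, 0, -2]].
det(A - λI) = 0 gives eigenvalues λ = -1, 3, -2.
For λ=-1: eigenvector (5,-2,0).
For λ=3: eigenvector (-2,1,0).
For λ=-2: eigenvector (-2,-1,1).
General solution: K_1e^(-t)(5,-2,0) + K_2e^(3t)(-2,1,0) + K_3e^(-2t)(-2,-1,1).

u(t) = 5K_1e^(-t) - 2K_2e^(3t) - 2K_3e^(-2t), v(t) = -2K_1e^(-t) + K_2e^(3t) - K_3e^(-2t), w(t) = K_3e^(-2t)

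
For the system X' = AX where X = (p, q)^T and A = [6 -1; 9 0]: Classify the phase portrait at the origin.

unstable improper node

A = [[6,-1],[9,0]]; det(A-λI) = λ^2 - 6λ + 9.
repeated λ = 3 with a single eigenvector.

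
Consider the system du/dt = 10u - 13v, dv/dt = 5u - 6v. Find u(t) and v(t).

Coefficient matrix A = [[10, -13], [5, -6]].
Characteristic polynomial det(A - λI) = λ^2 - 4λ + 5 = 0.
Eigenvalues λ = 2 ± i (complex conjugate pair).
For λ=2+i: an eigenvector is (-2,-1) - i(-3,-2) = (-2 + 3i, -1 + 2i).
A real fundamental pair from Re and Im of e^((2+i)t)v: X_1 = e^(2t)(cos(t)·(-2,-1) + sin(t)·(-3,-2)), X_2 = e^(2t)(sin(t)·(-2,-1) - cos(t)·(-3,-2)).
General solution: c_1X_1 + c_2X_2.

u(t) = -3c_1e^(2t)sin(t) - 2c_1e^(2t)cos(t) - 2c_2e^(2t)sin(t) + 3c_2e^(2t)cos(t), v(t) = -2c_1e^(2t)sin(t) - c_1e^(2t)cos(t) - c_2e^(2t)sin(t) + 2c_2e^(2t)cos(t)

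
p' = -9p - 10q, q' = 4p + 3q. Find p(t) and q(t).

p(t) = -2C_1e^(-3t)sin(2t) - C_1e^(-3t)cos(2t) - C_2e^(-3t)sin(2t) + 2C_2e^(-3t)cos(2t), q(t) = C_1e^(-3t)sin(2t) + C_1e^(-3t)cos(2t) + C_2e^(-3t)sin(2t) - C_2e^(-3t)cos(2t)

Coefficient matrix A = [[-9, -10], [4, 3]].
Characteristic polynomial det(A - λI) = λ^2 + 6λ + 13 = 0.
Eigenvalues λ = -3 ± 2i (complex conjugate pair).
For λ=-3+2i: an eigenvector is (-1,1) - i(-2,1) = (-1 + 2i, 1 - i).
A real fundamental pair from Re and Im of e^((-3+2i)t)v: X_1 = e^(-3t)(cos(2t)·(-1,1) + sin(2t)·(-2,1)), X_2 = e^(-3t)(sin(2t)·(-1,1) - cos(2t)·(-2,1)).
General solution: C_1X_1 + C_2X_2.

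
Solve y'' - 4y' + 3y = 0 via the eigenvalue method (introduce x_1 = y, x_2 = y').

Let x_1 = y, x_2 = y'. Then x_1' = x_2 and x_2' = -3x_1 + 4x_2.
A = [[0,1],[-3,4]]; det(A-λI) = λ^2 - 4λ + 3.
Eigenvalues λ = 3, 1 with eigenvectors (1,3), (1,1).

y(t) = C_1e^(3t) + C_2e^(t)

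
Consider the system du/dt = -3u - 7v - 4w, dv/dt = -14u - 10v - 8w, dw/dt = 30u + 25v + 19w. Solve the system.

Coefficient matrix A = [[-3, -7, -4], [-14, -10, -8], [30, 25, 19]].
det(A - λI) = 0 gives eigenvalues λ = 4, -1, 3.
For λ=4: eigenvector (1,3,-7).
For λ=-1: eigenvector (1,2,-4).
For λ=3: eigenvector (-1,-2,5).
General solution: K_1e^(4t)(1,3,-7) + K_2e^(-t)(1,2,-4) + K_3e^(3t)(-1,-2,5).

u(t) = K_1e^(4t) + K_2e^(-t) - K_3e^(3t), v(t) = 3K_1e^(4t) + 2K_2e^(-t) - 2K_3e^(3t), w(t) = -7K_1e^(4t) - 4K_2e^(-t) + 5K_3e^(3t)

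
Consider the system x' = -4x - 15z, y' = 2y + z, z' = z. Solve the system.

x(t) = C_1e^(-4t) - 3C_2e^(t), y(t) = -C_2e^(t) + C_3e^(2t), z(t) = C_2e^(t)

Coefficient matrix A = [[-4, 0, -15], [0, 2, 1], [0, 0, 1]].
det(A - λI) = 0 gives eigenvalues λ = -4, 1, 2.
For λ=-4: eigenvector (1,0,0).
For λ=1: eigenvector (-3,-1,1).
For λ=2: eigenvector (0,1,0).
General solution: C_1e^(-4t)(1,0,0) + C_2e^(t)(-3,-1,1) + C_3e^(2t)(0,1,0).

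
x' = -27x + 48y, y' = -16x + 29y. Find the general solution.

x(t) = 3K_1e^(5t) + 2K_2e^(-3t), y(t) = 2K_1e^(5t) + K_2e^(-3t)

Coefficient matrix A = [[-27, 48], [-16, 29]].
Characteristic polynomial det(A - λI) = λ^2 - 2λ - 15 = 0.
Eigenvalues λ = 5, -3.
For λ=5: (A-λI) row 1 is [-32, 48], so an eigenvector is (3, 2).
For λ=-3: (A-λI) row 1 is [-24, 48], so an eigenvector is (2, 1).
General solution: K_1e^(5t)(3,2) + K_2e^(-3t)(2,1).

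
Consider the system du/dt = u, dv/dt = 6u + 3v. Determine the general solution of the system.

Coefficient matrix A = [[1, 0], [6, 3]].
Characteristic polynomial det(A - λI) = λ^2 - 4λ + 3 = 0.
Eigenvalues λ = 3, 1.
For λ=3: (A-λI) row 1 is [-2, 0], so an eigenvector is (0, 1).
For λ=1: (A-λI) row 2 is [6, 2], so an eigenvector is (-1, 3).
General solution: c_1e^(3t)(0,1) + c_2e^(t)(-1,3).

u(t) = -c_2e^(t), v(t) = c_1e^(3t) + 3c_2e^(t)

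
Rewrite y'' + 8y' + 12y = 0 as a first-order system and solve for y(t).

Let x_1 = y, x_2 = y'. Then x_1' = x_2 and x_2' = -12x_1 - 8x_2.
A = [[0,1],[-12,-8]]; det(A-λI) = λ^2 + 8λ + 12.
Eigenvalues λ = -6, -2 with eigenvectors (1,-6), (1,-2).

y(t) = K_1e^(-6t) + K_2e^(-2t)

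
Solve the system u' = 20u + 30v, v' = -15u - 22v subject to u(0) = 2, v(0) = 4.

Coefficient matrix A = [[20, 30], [-15, -22]].
Characteristic polynomial det(A - λI) = λ^2 + 2λ + 10 = 0.
Eigenvalues λ = -1 ± 3i (complex conjugate pair).
For λ=-1+3i: an eigenvector is (1,-1) - i(-3,2) = (1 + 3i, -1 - 2i).
A real fundamental pair from Re and Im of e^((-1+3i)t)v: X_1 = e^(-t)(cos(3t)·(1,-1) + sin(3t)·(-3,2)), X_2 = e^(-t)(sin(3t)·(1,-1) - cos(3t)·(-3,2)).
General solution: c_1X_1 + c_2X_2.
Applying u(0)=2, v(0)=4 gives c_1=-16, c_2=6.

u(t) = 54e^(-t)sin(3t) + 2e^(-t)cos(3t), v(t) = -38e^(-t)sin(3t) + 4e^(-t)cos(3t)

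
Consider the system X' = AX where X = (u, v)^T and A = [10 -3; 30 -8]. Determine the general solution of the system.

u(t) = C_1e^(t)sin(3t) - C_2e^(t)cos(3t), v(t) = 3C_1e^(t)sin(3t) - C_1e^(t)cos(3t) - C_2e^(t)sin(3t) - 3C_2e^(t)cos(3t)

Coefficient matrix A = [[10, -3], [30, -8]].
Characteristic polynomial det(A - λI) = λ^2 - 2λ + 10 = 0.
Eigenvalues λ = 1 ± 3i (complex conjugate pair).
For λ=1+3i: an eigenvector is (0,-1) - i(1,3) = (0 - i, -1 - 3i).
A real fundamental pair from Re and Im of e^((1+3i)t)v: X_1 = e^(t)(cos(3t)·(0,-1) + sin(3t)·(1,3)), X_2 = e^(t)(sin(3t)·(0,-1) - cos(3t)·(1,3)).
General solution: C_1X_1 + C_2X_2.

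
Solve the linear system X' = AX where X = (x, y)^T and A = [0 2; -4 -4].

x(t) = -c_1e^(-2t)sin(2t) + c_2e^(-2t)cos(2t), y(t) = c_1e^(-2t)sin(2t) - c_1e^(-2t)cos(2t) - c_2e^(-2t)sin(2t) - c_2e^(-2t)cos(2t)

Coefficient matrix A = [[0, 2], [-4, -4]].
Characteristic polynomial det(A - λI) = λ^2 + 4λ + 8 = 0.
Eigenvalues λ = -2 ± 2i (complex conjugate pair).
For λ=-2+2i: an eigenvector is (0,-1) - i(-1,1) = (0 + i, -1 - i).
A real fundamental pair from Re and Im of e^((-2+2i)t)v: X_1 = e^(-2t)(cos(2t)·(0,-1) + sin(2t)·(-1,1)), X_2 = e^(-2t)(sin(2t)·(0,-1) - cos(2t)·(-1,1)).
General solution: c_1X_1 + c_2X_2.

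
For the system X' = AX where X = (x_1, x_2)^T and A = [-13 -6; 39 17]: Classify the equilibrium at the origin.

A = [[-13,-6],[39,17]]; det(A-λI) = λ^2 - 4λ + 13.
λ = 2 ± 3i: positive real part.

unstable spiral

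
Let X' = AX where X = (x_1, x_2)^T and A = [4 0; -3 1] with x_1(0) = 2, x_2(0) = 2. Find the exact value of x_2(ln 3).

A = [[4,0],[-3,1]]; eigenvalues λ = 4, 1.
Eigenvectors: (-1,1) for λ=4, (0,-1) for λ=1.
From the initial condition, c_1 = -2, c_2 = -4.
x_2(ln 3) = (-2)(3^4)(1) + (-4)(3^1)(-1) = -150.

-150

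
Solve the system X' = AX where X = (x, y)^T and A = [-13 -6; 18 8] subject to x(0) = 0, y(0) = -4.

Coefficient matrix A = [[-13, -6], [18, 8]].
Characteristic polynomial det(A - λI) = λ^2 + 5λ + 4 = 0.
Eigenvalues λ = -4, -1.
For λ=-4: (A-λI) row 1 is [-9, -6], so an eigenvector is (-2, 3).
For λ=-1: (A-λI) row 1 is [-12, -6], so an eigenvector is (1, -2).
General solution: C_1e^(-4t)(-2,3) + C_2e^(-t)(1,-2).
Applying x(0)=0, y(0)=-4 gives C_1=4, C_2=8.

x(t) = 8e^(-t) - 8e^(-4t), y(t) = -16e^(-t) + 12e^(-4t)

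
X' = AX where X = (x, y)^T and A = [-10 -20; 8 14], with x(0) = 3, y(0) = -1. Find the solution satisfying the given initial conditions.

x(t) = -4e^(2t)sin(4t) + 3e^(2t)cos(4t), y(t) = 3e^(2t)sin(4t) - e^(2t)cos(4t)

Coefficient matrix A = [[-10, -20], [8, 14]].
Characteristic polynomial det(A - λI) = λ^2 - 4λ + 20 = 0.
Eigenvalues λ = 2 ± 4i (complex conjugate pair).
For λ=2+4i: an eigenvector is (-1,1) - i(-2,1) = (-1 + 2i, 1 - i).
A real fundamental pair from Re and Im of e^((2+4i)t)v: X_1 = e^(2t)(cos(4t)·(-1,1) + sin(4t)·(-2,1)), X_2 = e^(2t)(sin(4t)·(-1,1) - cos(4t)·(-2,1)).
General solution: K_1X_1 + K_2X_2.
Applying x(0)=3, y(0)=-1 gives K_1=1, K_2=2.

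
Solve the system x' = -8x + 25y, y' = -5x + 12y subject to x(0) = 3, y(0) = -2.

Coefficient matrix A = [[-8, 25], [-5, 12]].
Characteristic polynomial det(A - λI) = λ^2 - 4λ + 29 = 0.
Eigenvalues λ = 2 ± 5i (complex conjugate pair).
For λ=2+5i: an eigenvector is (2,1) - i(1,0) = (2 - i, 1).
A real fundamental pair from Re and Im of e^((2+5i)t)v: X_1 = e^(2t)(cos(5t)·(2,1) + sin(5t)·(1,0)), X_2 = e^(2t)(sin(5t)·(2,1) - cos(5t)·(1,0)).
General solution: c_1X_1 + c_2X_2.
Applying x(0)=3, y(0)=-2 gives c_1=-2, c_2=-7.

x(t) = -16e^(2t)sin(5t) + 3e^(2t)cos(5t), y(t) = -7e^(2t)sin(5t) - 2e^(2t)cos(5t)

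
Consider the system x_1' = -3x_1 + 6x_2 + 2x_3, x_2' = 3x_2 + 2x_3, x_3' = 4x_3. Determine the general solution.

Coefficient matrix A = [[-3, 6, 2], [0, 3, 2], [0, 0, 4]].
det(A - λI) = 0 gives eigenvalues λ = -3, 3, 4.
For λ=-3: eigenvector (1,0,0).
For λ=3: eigenvector (1,1,0).
For λ=4: eigenvector (2,2,1).
General solution: C_1e^(-3t)(1,0,0) + C_2e^(3t)(1,1,0) + C_3e^(4t)(2,2,1).

x_1(t) = C_1e^(-3t) + C_2e^(3t) + 2C_3e^(4t), x_2(t) = C_2e^(3t) + 2C_3e^(4t), x_3(t) = C_3e^(4t)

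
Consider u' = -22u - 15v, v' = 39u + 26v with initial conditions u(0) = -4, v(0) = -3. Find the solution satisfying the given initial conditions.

u(t) = 47e^(2t)sin(3t) - 4e^(2t)cos(3t), v(t) = -76e^(2t)sin(3t) - 3e^(2t)cos(3t)

Coefficient matrix A = [[-22, -15], [39, 26]].
Characteristic polynomial det(A - λI) = λ^2 - 4λ + 13 = 0.
Eigenvalues λ = 2 ± 3i (complex conjugate pair).
For λ=2+3i: an eigenvector is (2,-3) - i(-1,2) = (2 + i, -3 - 2i).
A real fundamental pair from Re and Im of e^((2+3i)t)v: X_1 = e^(2t)(cos(3t)·(2,-3) + sin(3t)·(-1,2)), X_2 = e^(2t)(sin(3t)·(2,-3) - cos(3t)·(-1,2)).
General solution: K_1X_1 + K_2X_2.
Applying u(0)=-4, v(0)=-3 gives K_1=-11, K_2=18.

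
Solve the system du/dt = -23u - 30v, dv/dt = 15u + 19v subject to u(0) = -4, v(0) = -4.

Coefficient matrix A = [[-23, -30], [15, 19]].
Characteristic polynomial det(A - λI) = λ^2 + 4λ + 13 = 0.
Eigenvalues λ = -2 ± 3i (complex conjugate pair).
For λ=-2+3i: an eigenvector is (1,-1) - i(3,-2) = (1 - 3i, -1 + 2i).
A real fundamental pair from Re and Im of e^((-2+3i)t)v: X_1 = e^(-2t)(cos(3t)·(1,-1) + sin(3t)·(3,-2)), X_2 = e^(-2t)(sin(3t)·(1,-1) - cos(3t)·(3,-2)).
General solution: C_1X_1 + C_2X_2.
Applying u(0)=-4, v(0)=-4 gives C_1=20, C_2=8.

u(t) = 68e^(-2t)sin(3t) - 4e^(-2t)cos(3t), v(t) = -48e^(-2t)sin(3t) - 4e^(-2t)cos(3t)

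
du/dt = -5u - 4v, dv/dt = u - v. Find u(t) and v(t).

Coefficient matrix A = [[-5, -4], [1, -1]].
Characteristic polynomial det(A - λI) = λ^2 + 6λ + 9 = 0.
Single eigenvalue λ = -3 with algebraic multiplicity 2.
Eigenvector v = (-2,1); generalized eigenvector w with (A-λI)w=v is (1,0).
General solution: e^(-3t)[K_1·v + K_2·(t·v + w)].

u(t) = -2K_1e^(-3t) - 2K_2te^(-3t) + K_2e^(-3t), v(t) = K_1e^(-3t) + K_2te^(-3t)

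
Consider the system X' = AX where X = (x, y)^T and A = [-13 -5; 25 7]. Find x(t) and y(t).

Coefficient matrix A = [[-13, -5], [25, 7]].
Characteristic polynomial det(A - λI) = λ^2 + 6λ + 34 = 0.
Eigenvalues λ = -3 ± 5i (complex conjugate pair).
For λ=-3+5i: an eigenvector is (0,1) - i(-1,2) = (0 + i, 1 - 2i).
A real fundamental pair from Re and Im of e^((-3+5i)t)v: X_1 = e^(-3t)(cos(5t)·(0,1) + sin(5t)·(-1,2)), X_2 = e^(-3t)(sin(5t)·(0,1) - cos(5t)·(-1,2)).
General solution: C_1X_1 + C_2X_2.

x(t) = -C_1e^(-3t)sin(5t) + C_2e^(-3t)cos(5t), y(t) = 2C_1e^(-3t)sin(5t) + C_1e^(-3t)cos(5t) + C_2e^(-3t)sin(5t) - 2C_2e^(-3t)cos(5t)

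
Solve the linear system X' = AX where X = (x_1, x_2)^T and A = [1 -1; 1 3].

Coefficient matrix A = [[1, -1], [1, 3]].
Characteristic polynomial det(A - λI) = λ^2 - 4λ + 4 = 0.
Single eigenvalue λ = 2 with algebraic multiplicity 2.
Eigenvector v = (-1,1); generalized eigenvector w with (A-λI)w=v is (1,0).
General solution: e^(2t)[c_1·v + c_2·(t·v + w)].

x_1(t) = -c_1e^(2t) - c_2te^(2t) + c_2e^(2t), x_2(t) = c_1e^(2t) + c_2te^(2t)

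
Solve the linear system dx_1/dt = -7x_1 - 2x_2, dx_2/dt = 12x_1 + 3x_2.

Coefficient matrix A = [[-7, -2], [12, 3]].
Characteristic polynomial det(A - λI) = λ^2 + 4λ + 3 = 0.
Eigenvalues λ = -3, -1.
For λ=-3: (A-λI) row 1 is [-4, -2], so an eigenvector is (-1, 2).
For λ=-1: (A-λI) row 1 is [-6, -2], so an eigenvector is (1, -3).
General solution: c_1e^(-3t)(-1,2) + c_2e^(-t)(1,-3).

x_1(t) = -c_1e^(-3t) + c_2e^(-t), x_2(t) = 2c_1e^(-3t) - 3c_2e^(-t)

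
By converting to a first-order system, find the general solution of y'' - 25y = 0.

y(t) = c_1e^(-5t) + c_2e^(5t)

Let x_1 = y, x_2 = y'. Then x_1' = x_2 and x_2' = 25x_1.
A = [[0,1],[25,0]]; det(A-λI) = λ^2 - 25.
Eigenvalues λ = -5, 5 with eigenvectors (1,-5), (1,5).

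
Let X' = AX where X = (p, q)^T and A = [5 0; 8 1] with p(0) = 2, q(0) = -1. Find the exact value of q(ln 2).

A = [[5,0],[8,1]]; eigenvalues λ = 1, 5.
Eigenvectors: (0,-1) for λ=1, (1,2) for λ=5.
From the initial condition, c_1 = 5, c_2 = 2.
q(ln 2) = (5)(2^1)(-1) + (2)(2^5)(2) = 118.

118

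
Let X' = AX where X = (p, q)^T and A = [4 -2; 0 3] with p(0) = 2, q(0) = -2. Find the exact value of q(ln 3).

-54

A = [[4,-2],[0,3]]; eigenvalues λ = 3, 4.
Eigenvectors: (-2,-1) for λ=3, (1,0) for λ=4.
From the initial condition, c_1 = 2, c_2 = 6.
q(ln 3) = (2)(3^3)(-1) + (6)(3^4)(0) = -54.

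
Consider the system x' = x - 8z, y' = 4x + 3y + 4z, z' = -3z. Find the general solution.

Coefficient matrix A = [[1, 0, -8], [4, 3, 4], [0, 0, -3]].
det(A - λI) = 0 gives eigenvalues λ = -3, 3, 1.
For λ=-3: eigenvector (2,-2,1).
For λ=3: eigenvector (0,1,0).
For λ=1: eigenvector (1,-2,0).
General solution: C_1e^(-3t)(2,-2,1) + C_2e^(3t)(0,1,0) + C_3e^(t)(1,-2,0).

x(t) = 2C_1e^(-3t) + C_3e^(t), y(t) = -2C_1e^(-3t) + C_2e^(3t) - 2C_3e^(t), z(t) = C_1e^(-3t)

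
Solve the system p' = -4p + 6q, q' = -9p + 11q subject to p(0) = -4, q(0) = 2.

Coefficient matrix A = [[-4, 6], [-9, 11]].
Characteristic polynomial det(A - λI) = λ^2 - 7λ + 10 = 0.
Eigenvalues λ = 2, 5.
For λ=2: (A-λI) row 1 is [-6, 6], so an eigenvector is (1, 1).
For λ=5: (A-λI) row 1 is [-9, 6], so an eigenvector is (-2, -3).
General solution: K_1e^(2t)(1,1) + K_2e^(5t)(-2,-3).
Applying p(0)=-4, q(0)=2 gives K_1=-16, K_2=-6.

p(t) = 12e^(5t) - 16e^(2t), q(t) = 18e^(5t) - 16e^(2t)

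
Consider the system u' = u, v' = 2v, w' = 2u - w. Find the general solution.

u(t) = c_1e^(t), v(t) = c_3e^(2t), w(t) = c_1e^(t) + c_2e^(-t)

Coefficient matrix A = [[1, 0, 0], [0, 2, 0], [2, 0, -1]].
det(A - λI) = 0 gives eigenvalues λ = 1, -1, 2.
For λ=1: eigenvector (1,0,1).
For λ=-1: eigenvector (0,0,1).
For λ=2: eigenvector (0,1,0).
General solution: c_1e^(t)(1,0,1) + c_2e^(-t)(0,0,1) + c_3e^(2t)(0,1,0).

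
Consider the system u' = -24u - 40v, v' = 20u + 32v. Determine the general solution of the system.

Coefficient matrix A = [[-24, -40], [20, 32]].
Characteristic polynomial det(A - λI) = λ^2 - 8λ + 32 = 0.
Eigenvalues λ = 4 ± 4i (complex conjugate pair).
For λ=4+4i: an eigenvector is (-3,2) - i(1,-1) = (-3 - i, 2 + i).
A real fundamental pair from Re and Im of e^((4+4i)t)v: X_1 = e^(4t)(cos(4t)·(-3,2) + sin(4t)·(1,-1)), X_2 = e^(4t)(sin(4t)·(-3,2) - cos(4t)·(1,-1)).
General solution: K_1X_1 + K_2X_2.

u(t) = K_1e^(4t)sin(4t) - 3K_1e^(4t)cos(4t) - 3K_2e^(4t)sin(4t) - K_2e^(4t)cos(4t), v(t) = -K_1e^(4t)sin(4t) + 2K_1e^(4t)cos(4t) + 2K_2e^(4t)sin(4t) + K_2e^(4t)cos(4t)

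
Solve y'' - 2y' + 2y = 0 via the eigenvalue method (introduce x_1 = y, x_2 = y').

Let x_1 = y, x_2 = y'. Then x_1' = x_2 and x_2' = -2x_1 + 2x_2.
A = [[0,1],[-2,2]]; det(A-λI) = λ^2 - 2λ + 2.
Eigenvalues λ = 1 ± i.

y(t) = K_1e^(t)cos(t) + K_2e^(t)sin(t)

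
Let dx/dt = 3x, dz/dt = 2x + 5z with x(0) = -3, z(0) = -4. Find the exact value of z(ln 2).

A = [[3,0],[2,5]]; eigenvalues λ = 5, 3.
Eigenvectors: (0,1) for λ=5, (1,-1) for λ=3.
From the initial condition, c_1 = -7, c_2 = -3.
z(ln 2) = (-7)(2^5)(1) + (-3)(2^3)(-1) = -200.

-200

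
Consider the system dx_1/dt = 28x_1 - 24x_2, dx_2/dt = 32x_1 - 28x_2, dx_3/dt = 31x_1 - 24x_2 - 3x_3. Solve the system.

Coefficient matrix A = [[28, -24, 0], [32, -28, 0], [31, -24, -3]].
det(A - λI) = 0 gives eigenvalues λ = -3, 4, -4.
For λ=-3: eigenvector (0,0,-1).
For λ=4: eigenvector (-1,-1,-1).
For λ=-4: eigenvector (3,4,3).
General solution: c_1e^(-3t)(0,0,-1) + c_2e^(4t)(-1,-1,-1) + c_3e^(-4t)(3,4,3).

x_1(t) = -c_2e^(4t) + 3c_3e^(-4t), x_2(t) = -c_2e^(4t) + 4c_3e^(-4t), x_3(t) = -c_1e^(-3t) - c_2e^(4t) + 3c_3e^(-4t)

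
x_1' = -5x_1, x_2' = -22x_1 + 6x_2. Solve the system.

Coefficient matrix A = [[-5, 0], [-22, 6]].
Characteristic polynomial det(A - λI) = λ^2 - λ - 30 = 0.
Eigenvalues λ = 6, -5.
For λ=6: (A-λI) row 1 is [-11, 0], so an eigenvector is (0, 1).
For λ=-5: (A-λI) row 2 is [-22, 11], so an eigenvector is (-1, -2).
General solution: K_1e^(6t)(0,1) + K_2e^(-5t)(-1,-2).

x_1(t) = -K_2e^(-5t), x_2(t) = K_1e^(6t) - 2K_2e^(-5t)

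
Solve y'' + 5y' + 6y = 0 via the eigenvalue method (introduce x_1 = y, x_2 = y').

y(t) = K_1e^(-2t) + K_2e^(-3t)

Let x_1 = y, x_2 = y'. Then x_1' = x_2 and x_2' = -6x_1 - 5x_2.
A = [[0,1],[-6,-5]]; det(A-λI) = λ^2 + 5λ + 6.
Eigenvalues λ = -2, -3 with eigenvectors (1,-2), (1,-3).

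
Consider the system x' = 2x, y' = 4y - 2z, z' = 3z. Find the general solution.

Coefficient matrix A = [[2, 0, 0], [0, 4, -2], [0, 0, 3]].
det(A - λI) = 0 gives eigenvalues λ = 4, 3, 2.
For λ=4: eigenvector (0,-1,0).
For λ=3: eigenvector (0,2,1).
For λ=2: eigenvector (1,0,0).
General solution: c_1e^(4t)(0,-1,0) + c_2e^(3t)(0,2,1) + c_3e^(2t)(1,0,0).

x(t) = c_3e^(2t), y(t) = -c_1e^(4t) + 2c_2e^(3t), z(t) = c_2e^(3t)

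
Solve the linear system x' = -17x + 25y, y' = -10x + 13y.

x(t) = -K_1e^(-2t)sin(5t) + 2K_1e^(-2t)cos(5t) + 2K_2e^(-2t)sin(5t) + K_2e^(-2t)cos(5t), y(t) = -K_1e^(-2t)sin(5t) + K_1e^(-2t)cos(5t) + K_2e^(-2t)sin(5t) + K_2e^(-2t)cos(5t)

Coefficient matrix A = [[-17, 25], [-10, 13]].
Characteristic polynomial det(A - λI) = λ^2 + 4λ + 29 = 0.
Eigenvalues λ = -2 ± 5i (complex conjugate pair).
For λ=-2+5i: an eigenvector is (2,1) - i(-1,-1) = (2 + i, 1 + i).
A real fundamental pair from Re and Im of e^((-2+5i)t)v: X_1 = e^(-2t)(cos(5t)·(2,1) + sin(5t)·(-1,-1)), X_2 = e^(-2t)(sin(5t)·(2,1) - cos(5t)·(-1,-1)).
General solution: K_1X_1 + K_2X_2.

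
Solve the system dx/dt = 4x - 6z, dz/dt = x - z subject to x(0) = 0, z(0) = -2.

Coefficient matrix A = [[4, -6], [1, -1]].
Characteristic polynomial det(A - λI) = λ^2 - 3λ + 2 = 0.
Eigenvalues λ = 2, 1.
For λ=2: (A-λI) row 1 is [2, -6], so an eigenvector is (-3, -1).
For λ=1: (A-λI) row 1 is [3, -6], so an eigenvector is (-2, -1).
General solution: K_1e^(2t)(-3,-1) + K_2e^(t)(-2,-1).
Applying x(0)=0, z(0)=-2 gives K_1=-4, K_2=6.

x(t) = 12e^(2t) - 12e^(t), z(t) = 4e^(2t) - 6e^(t)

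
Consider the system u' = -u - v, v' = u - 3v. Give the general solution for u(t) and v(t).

u(t) = -c_1e^(-2t) - c_2te^(-2t), v(t) = -c_1e^(-2t) - c_2te^(-2t) + c_2e^(-2t)

Coefficient matrix A = [[-1, -1], [1, -3]].
Characteristic polynomial det(A - λI) = λ^2 + 4λ + 4 = 0.
Single eigenvalue λ = -2 with algebraic multiplicity 2.
Eigenvector v = (-1,-1); generalized eigenvector w with (A-λI)w=v is (0,1).
General solution: e^(-2t)[c_1·v + c_2·(t·v + w)].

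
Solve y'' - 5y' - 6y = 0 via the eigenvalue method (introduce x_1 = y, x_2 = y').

Let x_1 = y, x_2 = y'. Then x_1' = x_2 and x_2' = 6x_1 + 5x_2.
A = [[0,1],[6,5]]; det(A-λI) = λ^2 - 5λ - 6.
Eigenvalues λ = 6, -1 with eigenvectors (1,6), (1,-1).

y(t) = C_1e^(6t) + C_2e^(-t)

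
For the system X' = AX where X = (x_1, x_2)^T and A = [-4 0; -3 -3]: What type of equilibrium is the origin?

stable node

A = [[-4,0],[-3,-3]]; det(A-λI) = λ^2 + 7λ + 12.
λ = -4, -3: both negative.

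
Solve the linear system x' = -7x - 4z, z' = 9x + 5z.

Coefficient matrix A = [[-7, -4], [9, 5]].
Characteristic polynomial det(A - λI) = λ^2 + 2λ + 1 = 0.
Single eigenvalue λ = -1 with algebraic multiplicity 2.
Eigenvector v = (2,-3); generalized eigenvector w with (A-λI)w=v is (1,-2).
General solution: e^(-t)[c_1·v + c_2·(t·v + w)].

x(t) = 2c_1e^(-t) + 2c_2te^(-t) + c_2e^(-t), z(t) = -3c_1e^(-t) - 3c_2te^(-t) - 2c_2e^(-t)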